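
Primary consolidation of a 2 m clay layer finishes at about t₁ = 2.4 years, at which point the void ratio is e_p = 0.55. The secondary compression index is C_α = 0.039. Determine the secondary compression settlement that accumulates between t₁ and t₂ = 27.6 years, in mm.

S_s ≈ 53.4 mm

Secondary compression: S_s = C_α·H/(1+e_p)·log₁₀(t₂/t₁)
S_s = 0.039×2/(1+0.55)×log₁₀(27.6/2.4)
    = 0.05032 × 1.061 = 0.05338 m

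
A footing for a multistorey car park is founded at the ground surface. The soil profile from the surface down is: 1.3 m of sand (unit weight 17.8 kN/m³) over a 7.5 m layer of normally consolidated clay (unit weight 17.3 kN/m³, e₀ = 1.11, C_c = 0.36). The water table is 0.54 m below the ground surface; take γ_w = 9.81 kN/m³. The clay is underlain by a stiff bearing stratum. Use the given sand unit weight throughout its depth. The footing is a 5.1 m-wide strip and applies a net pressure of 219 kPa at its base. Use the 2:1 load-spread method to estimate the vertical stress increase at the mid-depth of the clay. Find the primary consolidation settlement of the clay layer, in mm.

S_c ≈ 698 mm

Mid-depth of clay below the ground surface: z = 1.3 + 7.5/2 = 5.05 m.
Total vertical stress at mid-clay: σ_v = 17.8×1.3 + 17.3×3.75 = 88.015 kPa.
Pore pressure: u = 9.81×(5.05 − 0.54) = 44.243 kPa.
Initial effective stress: σ'_0 = σ_v − u = 88.015 − 44.243 = 43.772 kPa.
Stress increase at mid-clay by the 2:1 spreading method:
Δσ = qB/(B+z) = 219×5.1/(5.1+5.05) = 110.04 kPa
Final effective stress: σ'_f = σ'_0 + Δσ = 43.772 + 110.04 = 153.81 kPa.
Normally consolidated clay, so the full stress increment lies on the virgin compression line:
S_c = C_c·H/(1+e₀)·log₁₀(σ'_f/σ'_0) = 0.36×7.5/(1+1.11)×log₁₀(153.81/43.772)
    = 1.2796 × 0.54579 = 0.6984 m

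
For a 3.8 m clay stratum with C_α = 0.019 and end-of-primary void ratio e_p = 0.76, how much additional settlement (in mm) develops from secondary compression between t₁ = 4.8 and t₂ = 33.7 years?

Secondary compression: S_s = C_α·H/(1+e_p)·log₁₀(t₂/t₁)
S_s = 0.019×3.8/(1+0.76)×log₁₀(33.7/4.8)
    = 0.04102 × 0.8464 = 0.03472 m

S_s ≈ 34.7 mm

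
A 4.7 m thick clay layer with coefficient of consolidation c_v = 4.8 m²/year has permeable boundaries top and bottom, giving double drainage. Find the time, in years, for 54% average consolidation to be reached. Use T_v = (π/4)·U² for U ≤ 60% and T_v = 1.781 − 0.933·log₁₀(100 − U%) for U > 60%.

Drainage path length: H_d = H/2 = 2.35 m (double drainage).
U ≤ 60%: T_v = (π/4)·U² = (π/4)×0.54² = 0.22902.
t = T_v·H_d²/c_v = 0.22902×2.35²/4.8 = 0.2635 years.

t ≈ 0.263 years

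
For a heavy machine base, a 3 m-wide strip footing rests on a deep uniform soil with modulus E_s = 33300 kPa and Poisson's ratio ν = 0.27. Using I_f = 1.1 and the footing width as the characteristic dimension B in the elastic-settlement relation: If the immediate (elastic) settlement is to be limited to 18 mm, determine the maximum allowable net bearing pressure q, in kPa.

q ≈ 196 kPa

S_e = q·B·(1−ν²)/E_s · I_f  ⇒  q = S_e·E_s / (B·(1−ν²)·I_f).
q = 0.018 × 33300 / (3 × 0.9271 × 1.1) = 195.9 kPa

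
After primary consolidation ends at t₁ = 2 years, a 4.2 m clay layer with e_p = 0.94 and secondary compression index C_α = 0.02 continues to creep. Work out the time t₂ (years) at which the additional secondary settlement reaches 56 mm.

S_s = C_α·H/(1+e_p)·log₁₀(t₂/t₁) ⇒ log₁₀(t₂/t₁) = S_s·(1+e_p)/(C_α·H).
log₁₀(t₂/t₁) = 0.056 × (1+0.94) / (0.02×4.2) = 1.293
t₂ = t₁ × 10^1.293 = 2 × 19.65 = 39.3 years

t₂ ≈ 39.3 years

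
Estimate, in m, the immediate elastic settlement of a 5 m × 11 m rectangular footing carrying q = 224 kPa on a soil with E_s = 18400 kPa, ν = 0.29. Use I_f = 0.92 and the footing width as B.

Immediate (elastic) settlement: S_e = q·B·(1−ν²)/E_s · I_f.
S_e = 224 × 5 × (1 − 0.29²) / 18400 × 0.92
    = 224 × 5 × 0.9159 / 18400 × 0.92
    = 0.05129 m

S_e ≈ 0.0513 m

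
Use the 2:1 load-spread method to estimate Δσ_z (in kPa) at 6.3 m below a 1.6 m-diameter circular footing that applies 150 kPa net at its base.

Δσ_z ≈ 6.15 kPa

By the 2:1 method the load spreads at 1 horizontal : 2 vertical, so at depth z the loaded area has grown by z in each plan dimension:
Δσ ≈ qD²/(D+z)² = 150×1.6²/(1.6+6.3)² = 6.1529 kPa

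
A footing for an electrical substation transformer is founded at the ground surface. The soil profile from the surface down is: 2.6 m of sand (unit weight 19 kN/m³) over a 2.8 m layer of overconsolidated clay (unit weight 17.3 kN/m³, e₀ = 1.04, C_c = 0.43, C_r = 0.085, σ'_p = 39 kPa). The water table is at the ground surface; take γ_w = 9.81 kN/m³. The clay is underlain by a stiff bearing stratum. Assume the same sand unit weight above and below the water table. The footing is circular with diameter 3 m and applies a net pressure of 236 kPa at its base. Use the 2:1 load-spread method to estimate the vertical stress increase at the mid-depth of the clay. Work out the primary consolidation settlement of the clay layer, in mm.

S_c ≈ 183 mm

Mid-depth of clay below the ground surface: z = 2.6 + 2.8/2 = 4 m.
Total vertical stress at mid-clay: σ_v = 19×2.6 + 17.3×1.4 = 73.62 kPa.
Pore pressure: u = 9.81×(4 − 0) = 39.24 kPa.
Initial effective stress: σ'_0 = σ_v − u = 73.62 − 39.24 = 34.38 kPa.
Stress increase at mid-clay by the 2:1 spreading method:
Δσ ≈ qD²/(D+z)² = 236×3²/(3+4)² = 43.347 kPa
Final effective stress: σ'_f = 34.38 + 43.347 = 77.727 kPa.
σ'_f = 77.727 > σ'_p = 39 kPa, so the stress path crosses the preconsolidation pressure — recompression up to σ'_p, then virgin compression beyond:
S_c = H/(1+e₀)·[C_r·log₁₀(σ'_p/σ'_0) + C_c·log₁₀(σ'_f/σ'_p)]
    = 2.8/2.04 × [0.085×log₁₀(39/34.38) + 0.43×log₁₀(77.727/39)]
    = 1.3725 × [0.0046545 + 0.12879] = 0.1832 m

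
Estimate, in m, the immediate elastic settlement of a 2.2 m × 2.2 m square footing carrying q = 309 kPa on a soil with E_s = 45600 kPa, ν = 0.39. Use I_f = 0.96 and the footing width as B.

S_e ≈ 0.0121 m

Immediate (elastic) settlement: S_e = q·B·(1−ν²)/E_s · I_f.
S_e = 309 × 2.2 × (1 − 0.39²) / 45600 × 0.96
    = 309 × 2.2 × 0.8479 / 45600 × 0.96
    = 0.01213 m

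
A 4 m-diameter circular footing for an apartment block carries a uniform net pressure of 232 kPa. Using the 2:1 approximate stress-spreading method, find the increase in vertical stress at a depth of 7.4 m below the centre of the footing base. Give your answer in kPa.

By the 2:1 method the load spreads at 1 horizontal : 2 vertical, so at depth z the loaded area has grown by z in each plan dimension:
Δσ ≈ qD²/(D+z)² = 232×4²/(4+7.4)² = 28.563 kPa

Δσ_z ≈ 28.6 kPa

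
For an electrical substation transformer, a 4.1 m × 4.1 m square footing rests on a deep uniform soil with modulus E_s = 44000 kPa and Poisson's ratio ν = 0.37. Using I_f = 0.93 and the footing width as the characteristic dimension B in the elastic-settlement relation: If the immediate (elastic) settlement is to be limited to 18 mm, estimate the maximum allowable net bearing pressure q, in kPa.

S_e = q·B·(1−ν²)/E_s · I_f  ⇒  q = S_e·E_s / (B·(1−ν²)·I_f).
q = 0.018 × 44000 / (4.1 × 0.8631 × 0.93) = 240.7 kPa

q ≈ 241 kPa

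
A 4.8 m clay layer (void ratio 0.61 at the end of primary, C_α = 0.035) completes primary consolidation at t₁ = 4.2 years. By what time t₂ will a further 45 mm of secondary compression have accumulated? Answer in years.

S_s = C_α·H/(1+e_p)·log₁₀(t₂/t₁) ⇒ log₁₀(t₂/t₁) = S_s·(1+e_p)/(C_α·H).
log₁₀(t₂/t₁) = 0.045 × (1+0.61) / (0.035×4.8) = 0.4312
t₂ = t₁ × 10^0.4312 = 4.2 × 2.699 = 11.34 years

t₂ ≈ 11.3 years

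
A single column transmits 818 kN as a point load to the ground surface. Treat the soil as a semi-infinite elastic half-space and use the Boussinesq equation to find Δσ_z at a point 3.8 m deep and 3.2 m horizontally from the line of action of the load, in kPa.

Boussinesq vertical stress below a point load on an elastic half-space:
Δσ_z = 3P/(2πz²) · [1 + (r/z)²]^(−5/2)
r/z = 3.2/3.8 = 0.84211; [1+(r/z)²]^(−5/2) = 0.26185.
Δσ_z = 3×818/(2π×3.8²) × 0.26185 = 27.048 × 0.26185 = 7.083 kPa

Δσ_z ≈ 7.08 kPa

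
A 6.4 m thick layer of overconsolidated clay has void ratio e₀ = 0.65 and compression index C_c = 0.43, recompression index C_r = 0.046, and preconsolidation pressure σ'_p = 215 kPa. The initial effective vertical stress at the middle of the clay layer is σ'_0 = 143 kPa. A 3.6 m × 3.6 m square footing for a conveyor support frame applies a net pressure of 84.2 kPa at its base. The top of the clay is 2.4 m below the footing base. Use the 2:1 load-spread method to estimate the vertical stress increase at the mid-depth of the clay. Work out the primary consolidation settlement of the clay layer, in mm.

S_c ≈ 6.69 mm

Mid-depth of clay below the footing base: z = 2.4 + 6.4/2 = 5.6 m.
Stress increase at mid-clay by the 2:1 spreading method:
Δσ = qBL/((B+z)(L+z)) = 84.2×3.6×3.6/((3.6+5.6)(3.6+5.6)) = 12.893 kPa
Final effective stress: σ'_f = 143 + 12.893 = 155.89 kPa.
σ'_f = 155.89 ≤ σ'_p = 215 kPa, so the clay remains overconsolidated and only the recompression index applies:
S_c = C_r·H/(1+e₀)·log₁₀(σ'_f/σ'_0) = 0.046×6.4/1.65×log₁₀(155.89/143)
    = 0.17842 × 0.037482 = 0.006688 m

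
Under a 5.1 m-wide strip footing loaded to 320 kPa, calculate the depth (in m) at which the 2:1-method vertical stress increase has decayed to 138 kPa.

2:1 spreading — at depth z the loaded area has grown by z in each plan dimension:
qB/(B+z) = Δσ_z ⇒ z = qB/Δσ_z − B = 320×5.1/138 − 5.1 = 6.726 m

z ≈ 6.73 m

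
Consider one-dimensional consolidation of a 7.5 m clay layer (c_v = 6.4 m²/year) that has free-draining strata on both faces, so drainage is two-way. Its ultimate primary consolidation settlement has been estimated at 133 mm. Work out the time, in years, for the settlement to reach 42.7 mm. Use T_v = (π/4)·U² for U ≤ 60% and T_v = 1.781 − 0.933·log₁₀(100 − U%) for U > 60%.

t ≈ 0.178 years

Drainage path length: H_d = H/2 = 3.75 m (double drainage).
U = S(t)/S_ult = 42.7/133 = 0.3211.
U ≤ 60%: T_v = (π/4)·U² = (π/4)×0.32105² = 0.080955.
t = T_v·H_d²/c_v = 0.080955×3.75²/6.4 = 0.1779 years.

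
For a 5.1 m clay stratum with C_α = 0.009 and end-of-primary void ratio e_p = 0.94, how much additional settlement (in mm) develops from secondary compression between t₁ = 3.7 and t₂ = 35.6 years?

S_s ≈ 23.3 mm

Secondary compression: S_s = C_α·H/(1+e_p)·log₁₀(t₂/t₁)
S_s = 0.009×5.1/(1+0.94)×log₁₀(35.6/3.7)
    = 0.02366 × 0.9832 = 0.02326 m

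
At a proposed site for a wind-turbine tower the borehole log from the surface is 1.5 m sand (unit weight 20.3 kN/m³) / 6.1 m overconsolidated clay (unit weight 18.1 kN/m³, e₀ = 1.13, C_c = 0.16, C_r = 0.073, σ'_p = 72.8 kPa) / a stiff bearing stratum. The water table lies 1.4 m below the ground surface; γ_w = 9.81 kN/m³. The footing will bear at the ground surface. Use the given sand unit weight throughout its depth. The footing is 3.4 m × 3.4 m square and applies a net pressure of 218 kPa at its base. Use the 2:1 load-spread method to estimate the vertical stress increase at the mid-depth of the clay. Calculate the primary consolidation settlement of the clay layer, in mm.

Mid-depth of clay below the ground surface: z = 1.5 + 6.1/2 = 4.55 m.
Total vertical stress at mid-clay: σ_v = 20.3×1.5 + 18.1×3.05 = 85.655 kPa.
Pore pressure: u = 9.81×(4.55 − 1.4) = 30.902 kPa.
Initial effective stress: σ'_0 = σ_v − u = 85.655 − 30.902 = 54.753 kPa.
Stress increase at mid-clay by the 2:1 spreading method:
Δσ = qBL/((B+z)(L+z)) = 218×3.4×3.4/((3.4+4.55)(3.4+4.55)) = 39.873 kPa
Final effective stress: σ'_f = 54.753 + 39.873 = 94.626 kPa.
σ'_f = 94.626 > σ'_p = 72.8 kPa, so the stress path crosses the preconsolidation pressure — recompression up to σ'_p, then virgin compression beyond:
S_c = H/(1+e₀)·[C_r·log₁₀(σ'_p/σ'_0) + C_c·log₁₀(σ'_f/σ'_p)]
    = 6.1/2.13 × [0.073×log₁₀(72.8/54.753) + 0.16×log₁₀(94.626/72.8)]
    = 2.8638 × [0.0090318 + 0.018221] = 0.07805 m

S_c ≈ 78 mm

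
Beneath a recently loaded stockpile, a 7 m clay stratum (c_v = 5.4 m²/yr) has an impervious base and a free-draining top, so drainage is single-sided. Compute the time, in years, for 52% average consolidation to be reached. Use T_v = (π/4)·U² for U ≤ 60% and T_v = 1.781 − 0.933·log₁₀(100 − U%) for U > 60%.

t ≈ 1.93 years

Drainage path length: H_d = H = 7 m (single drainage).
U ≤ 60%: T_v = (π/4)·U² = (π/4)×0.52² = 0.21237.
t = T_v·H_d²/c_v = 0.21237×7²/5.4 = 1.927 years.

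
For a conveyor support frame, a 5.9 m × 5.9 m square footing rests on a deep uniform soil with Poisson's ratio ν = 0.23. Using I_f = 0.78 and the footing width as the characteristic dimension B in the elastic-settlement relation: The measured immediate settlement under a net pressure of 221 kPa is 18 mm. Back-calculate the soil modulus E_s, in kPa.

E_s ≈ 53500 kPa

S_e = q·B·(1−ν²)/E_s · I_f  ⇒  E_s = q·B·(1−ν²)·I_f / S_e.
E_s = 221 × 5.9 × 0.9471 × 0.78 / 0.018 = 53510 kPa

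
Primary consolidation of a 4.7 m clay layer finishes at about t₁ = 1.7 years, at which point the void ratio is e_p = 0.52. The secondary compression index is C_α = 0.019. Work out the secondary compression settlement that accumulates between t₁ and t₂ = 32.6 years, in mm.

Secondary compression: S_s = C_α·H/(1+e_p)·log₁₀(t₂/t₁)
S_s = 0.019×4.7/(1+0.52)×log₁₀(32.6/1.7)
    = 0.05875 × 1.283 = 0.07536 m

S_s ≈ 75.4 mm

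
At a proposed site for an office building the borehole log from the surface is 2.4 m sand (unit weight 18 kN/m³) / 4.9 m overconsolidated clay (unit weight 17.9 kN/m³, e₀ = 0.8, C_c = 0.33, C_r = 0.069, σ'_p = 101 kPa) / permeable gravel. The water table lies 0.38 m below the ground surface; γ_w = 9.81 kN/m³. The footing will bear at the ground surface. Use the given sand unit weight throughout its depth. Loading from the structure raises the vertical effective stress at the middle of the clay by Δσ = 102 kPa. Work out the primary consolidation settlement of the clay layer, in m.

Mid-depth of clay below the ground surface: z = 2.4 + 4.9/2 = 4.85 m.
Total vertical stress at mid-clay: σ_v = 18×2.4 + 17.9×2.45 = 87.055 kPa.
Pore pressure: u = 9.81×(4.85 − 0.38) = 43.851 kPa.
Initial effective stress: σ'_0 = σ_v − u = 87.055 − 43.851 = 43.204 kPa.
Final effective stress: σ'_f = 43.204 + 102 = 145.2 kPa.
σ'_f = 145.2 > σ'_p = 101 kPa, so the stress path crosses the preconsolidation pressure — recompression up to σ'_p, then virgin compression beyond:
S_c = H/(1+e₀)·[C_r·log₁₀(σ'_p/σ'_0) + C_c·log₁₀(σ'_f/σ'_p)]
    = 4.9/1.8 × [0.069×log₁₀(101/43.204) + 0.33×log₁₀(145.2/101)]
    = 2.7222 × [0.025447 + 0.052023] = 0.2109 m

S_c ≈ 0.211 m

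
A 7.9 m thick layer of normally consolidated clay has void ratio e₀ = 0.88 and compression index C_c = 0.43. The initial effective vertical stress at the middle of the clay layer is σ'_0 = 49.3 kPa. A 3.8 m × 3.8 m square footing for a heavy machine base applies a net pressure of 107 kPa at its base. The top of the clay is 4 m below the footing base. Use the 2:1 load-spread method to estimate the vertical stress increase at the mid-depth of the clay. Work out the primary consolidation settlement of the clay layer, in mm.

Mid-depth of clay below the footing base: z = 4 + 7.9/2 = 7.95 m.
Stress increase at mid-clay by the 2:1 spreading method:
Δσ = qBL/((B+z)(L+z)) = 107×3.8×3.8/((3.8+7.95)(3.8+7.95)) = 11.191 kPa
Final effective stress: σ'_f = σ'_0 + Δσ = 49.3 + 11.191 = 60.491 kPa.
Normally consolidated clay, so the full stress increment lies on the virgin compression line:
S_c = C_c·H/(1+e₀)·log₁₀(σ'_f/σ'_0) = 0.43×7.9/(1+0.88)×log₁₀(60.491/49.3)
    = 1.8069 × 0.088844 = 0.1605 m

S_c ≈ 161 mm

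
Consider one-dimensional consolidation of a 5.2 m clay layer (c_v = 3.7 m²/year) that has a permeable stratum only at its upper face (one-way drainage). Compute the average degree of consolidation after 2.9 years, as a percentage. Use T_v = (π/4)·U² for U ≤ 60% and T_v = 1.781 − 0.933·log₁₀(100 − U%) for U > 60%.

U ≈ 69.6 %

Drainage path length: H_d = H = 5.2 m (single drainage).
T_v = c_v·t/H_d² = 3.7×2.9/5.2² = 0.39682.
T_v = 0.39682 corresponds to the U > 60% branch:
U = 1 − 10^((1.781 − T_v)/0.933)/100 = 0.6955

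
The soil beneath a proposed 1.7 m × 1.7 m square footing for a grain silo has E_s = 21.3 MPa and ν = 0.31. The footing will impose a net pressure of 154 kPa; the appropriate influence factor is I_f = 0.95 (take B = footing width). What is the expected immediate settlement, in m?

S_e ≈ 0.0106 m

Immediate (elastic) settlement: S_e = q·B·(1−ν²)/E_s · I_f.
E_s = 21.3 MPa = 21300 kPa.
S_e = 154 × 1.7 × (1 − 0.31²) / 21300 × 0.95
    = 154 × 1.7 × 0.9039 / 21300 × 0.95
    = 0.01055 m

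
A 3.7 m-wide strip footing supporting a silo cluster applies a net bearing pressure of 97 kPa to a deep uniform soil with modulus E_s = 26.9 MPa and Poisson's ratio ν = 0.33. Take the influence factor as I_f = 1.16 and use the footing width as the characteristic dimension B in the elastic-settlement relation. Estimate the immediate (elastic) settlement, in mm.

S_e ≈ 13.8 mm

Immediate (elastic) settlement: S_e = q·B·(1−ν²)/E_s · I_f.
E_s = 26.9 MPa = 26900 kPa.
S_e = 97 × 3.7 × (1 − 0.33²) / 26900 × 1.16
    = 97 × 3.7 × 0.8911 / 26900 × 1.16
    = 0.01379 m = 13.79 mm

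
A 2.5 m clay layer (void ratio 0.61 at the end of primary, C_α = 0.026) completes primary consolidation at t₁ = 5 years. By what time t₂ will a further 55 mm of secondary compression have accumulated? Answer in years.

S_s = C_α·H/(1+e_p)·log₁₀(t₂/t₁) ⇒ log₁₀(t₂/t₁) = S_s·(1+e_p)/(C_α·H).
log₁₀(t₂/t₁) = 0.055 × (1+0.61) / (0.026×2.5) = 1.362
t₂ = t₁ × 10^1.362 = 5 × 23.03 = 115.2 years

t₂ ≈ 115 years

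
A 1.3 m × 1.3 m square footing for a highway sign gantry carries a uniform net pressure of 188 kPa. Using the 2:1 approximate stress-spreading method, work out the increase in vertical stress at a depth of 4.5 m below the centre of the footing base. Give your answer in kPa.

By the 2:1 method the load spreads at 1 horizontal : 2 vertical, so at depth z the loaded area has grown by z in each plan dimension:
Δσ = qBL/((B+z)(L+z)) = 188×1.3×1.3/((1.3+4.5)(1.3+4.5)) = 9.4447 kPa

Δσ_z ≈ 9.44 kPa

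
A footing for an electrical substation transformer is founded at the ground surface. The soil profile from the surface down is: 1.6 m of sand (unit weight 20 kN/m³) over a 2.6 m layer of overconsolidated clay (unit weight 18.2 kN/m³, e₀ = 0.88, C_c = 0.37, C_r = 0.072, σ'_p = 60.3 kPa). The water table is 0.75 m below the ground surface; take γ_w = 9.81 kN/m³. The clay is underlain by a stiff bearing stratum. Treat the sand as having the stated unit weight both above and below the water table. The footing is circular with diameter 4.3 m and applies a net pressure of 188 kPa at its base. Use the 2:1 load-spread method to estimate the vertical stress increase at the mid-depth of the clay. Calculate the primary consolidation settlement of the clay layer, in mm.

S_c ≈ 140 mm

Mid-depth of clay below the ground surface: z = 1.6 + 2.6/2 = 2.9 m.
Total vertical stress at mid-clay: σ_v = 20×1.6 + 18.2×1.3 = 55.66 kPa.
Pore pressure: u = 9.81×(2.9 − 0.75) = 21.091 kPa.
Initial effective stress: σ'_0 = σ_v − u = 55.66 − 21.091 = 34.569 kPa.
Stress increase at mid-clay by the 2:1 spreading method:
Δσ ≈ qD²/(D+z)² = 188×4.3²/(4.3+2.9)² = 67.055 kPa
Final effective stress: σ'_f = 34.569 + 67.055 = 101.62 kPa.
σ'_f = 101.62 > σ'_p = 60.3 kPa, so the stress path crosses the preconsolidation pressure — recompression up to σ'_p, then virgin compression beyond:
S_c = H/(1+e₀)·[C_r·log₁₀(σ'_p/σ'_0) + C_c·log₁₀(σ'_f/σ'_p)]
    = 2.6/1.88 × [0.072×log₁₀(60.3/34.569) + 0.37×log₁₀(101.62/60.3)]
    = 1.383 × [0.017397 + 0.083865] = 0.14 m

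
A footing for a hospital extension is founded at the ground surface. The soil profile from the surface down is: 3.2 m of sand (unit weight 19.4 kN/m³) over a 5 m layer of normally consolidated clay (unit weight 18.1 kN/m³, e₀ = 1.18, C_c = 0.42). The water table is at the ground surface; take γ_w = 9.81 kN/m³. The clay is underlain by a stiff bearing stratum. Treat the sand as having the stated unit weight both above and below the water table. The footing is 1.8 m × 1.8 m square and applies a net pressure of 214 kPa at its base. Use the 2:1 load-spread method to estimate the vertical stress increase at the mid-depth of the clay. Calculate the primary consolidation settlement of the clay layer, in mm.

S_c ≈ 89.9 mm

Mid-depth of clay below the ground surface: z = 3.2 + 5/2 = 5.7 m.
Total vertical stress at mid-clay: σ_v = 19.4×3.2 + 18.1×2.5 = 107.33 kPa.
Pore pressure: u = 9.81×(5.7 − 0) = 55.917 kPa.
Initial effective stress: σ'_0 = σ_v − u = 107.33 − 55.917 = 51.413 kPa.
Stress increase at mid-clay by the 2:1 spreading method:
Δσ = qBL/((B+z)(L+z)) = 214×1.8×1.8/((1.8+5.7)(1.8+5.7)) = 12.326 kPa
Final effective stress: σ'_f = σ'_0 + Δσ = 51.413 + 12.326 = 63.739 kPa.
Normally consolidated clay, so the full stress increment lies on the virgin compression line:
S_c = C_c·H/(1+e₀)·log₁₀(σ'_f/σ'_0) = 0.42×5/(1+1.18)×log₁₀(63.739/51.413)
    = 0.9633 × 0.093332 = 0.08991 m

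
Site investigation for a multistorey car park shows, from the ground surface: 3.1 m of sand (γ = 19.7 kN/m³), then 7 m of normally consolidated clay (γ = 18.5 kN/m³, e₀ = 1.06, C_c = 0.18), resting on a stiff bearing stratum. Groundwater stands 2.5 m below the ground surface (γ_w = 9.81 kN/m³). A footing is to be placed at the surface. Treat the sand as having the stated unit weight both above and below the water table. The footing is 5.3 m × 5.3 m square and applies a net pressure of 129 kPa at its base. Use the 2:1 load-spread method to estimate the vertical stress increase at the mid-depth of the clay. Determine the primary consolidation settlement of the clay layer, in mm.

S_c ≈ 69.5 mm

Mid-depth of clay below the ground surface: z = 3.1 + 7/2 = 6.6 m.
Total vertical stress at mid-clay: σ_v = 19.7×3.1 + 18.5×3.5 = 125.82 kPa.
Pore pressure: u = 9.81×(6.6 − 2.5) = 40.221 kPa.
Initial effective stress: σ'_0 = σ_v − u = 125.82 − 40.221 = 85.599 kPa.
Stress increase at mid-clay by the 2:1 spreading method:
Δσ = qBL/((B+z)(L+z)) = 129×5.3×5.3/((5.3+6.6)(5.3+6.6)) = 25.589 kPa
Final effective stress: σ'_f = σ'_0 + Δσ = 85.599 + 25.589 = 111.19 kPa.
Normally consolidated clay, so the full stress increment lies on the virgin compression line:
S_c = C_c·H/(1+e₀)·log₁₀(σ'_f/σ'_0) = 0.18×7/(1+1.06)×log₁₀(111.19/85.599)
    = 0.61165 × 0.1136 = 0.06948 m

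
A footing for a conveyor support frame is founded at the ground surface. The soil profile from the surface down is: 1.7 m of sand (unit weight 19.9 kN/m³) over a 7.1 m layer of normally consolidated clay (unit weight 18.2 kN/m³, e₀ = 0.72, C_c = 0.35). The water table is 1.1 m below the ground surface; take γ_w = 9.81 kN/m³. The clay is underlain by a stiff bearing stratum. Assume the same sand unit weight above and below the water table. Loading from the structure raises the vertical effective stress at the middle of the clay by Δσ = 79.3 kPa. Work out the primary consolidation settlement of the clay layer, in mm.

S_c ≈ 542 mm

Mid-depth of clay below the ground surface: z = 1.7 + 7.1/2 = 5.25 m.
Total vertical stress at mid-clay: σ_v = 19.9×1.7 + 18.2×3.55 = 98.44 kPa.
Pore pressure: u = 9.81×(5.25 − 1.1) = 40.712 kPa.
Initial effective stress: σ'_0 = σ_v − u = 98.44 − 40.712 = 57.728 kPa.
Final effective stress: σ'_f = σ'_0 + Δσ = 57.728 + 79.3 = 137.03 kPa.
Normally consolidated clay, so the full stress increment lies on the virgin compression line:
S_c = C_c·H/(1+e₀)·log₁₀(σ'_f/σ'_0) = 0.35×7.1/(1+0.72)×log₁₀(137.03/57.728)
    = 1.4448 × 0.37543 = 0.5424 m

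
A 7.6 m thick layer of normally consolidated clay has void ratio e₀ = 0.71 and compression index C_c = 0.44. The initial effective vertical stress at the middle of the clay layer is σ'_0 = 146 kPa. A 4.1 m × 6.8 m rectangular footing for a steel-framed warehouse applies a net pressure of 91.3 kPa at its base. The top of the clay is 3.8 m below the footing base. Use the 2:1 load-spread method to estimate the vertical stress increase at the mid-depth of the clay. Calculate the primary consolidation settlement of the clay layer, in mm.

S_c ≈ 83.6 mm

Mid-depth of clay below the footing base: z = 3.8 + 7.6/2 = 7.6 m.
Stress increase at mid-clay by the 2:1 spreading method:
Δσ = qBL/((B+z)(L+z)) = 91.3×4.1×6.8/((4.1+7.6)(6.8+7.6)) = 15.108 kPa
Final effective stress: σ'_f = σ'_0 + Δσ = 146 + 15.108 = 161.11 kPa.
Normally consolidated clay, so the full stress increment lies on the virgin compression line:
S_c = C_c·H/(1+e₀)·log₁₀(σ'_f/σ'_0) = 0.44×7.6/(1+0.71)×log₁₀(161.11/146)
    = 1.9556 × 0.04277 = 0.08364 m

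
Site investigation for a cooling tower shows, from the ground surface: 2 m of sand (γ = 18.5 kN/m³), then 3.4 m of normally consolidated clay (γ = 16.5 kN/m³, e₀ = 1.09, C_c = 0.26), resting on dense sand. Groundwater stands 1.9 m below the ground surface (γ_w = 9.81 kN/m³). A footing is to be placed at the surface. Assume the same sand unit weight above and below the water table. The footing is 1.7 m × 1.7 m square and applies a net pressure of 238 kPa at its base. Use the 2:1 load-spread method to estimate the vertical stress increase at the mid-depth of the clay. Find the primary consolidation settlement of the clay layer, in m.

Mid-depth of clay below the ground surface: z = 2 + 3.4/2 = 3.7 m.
Total vertical stress at mid-clay: σ_v = 18.5×2 + 16.5×1.7 = 65.05 kPa.
Pore pressure: u = 9.81×(3.7 − 1.9) = 17.658 kPa.
Initial effective stress: σ'_0 = σ_v − u = 65.05 − 17.658 = 47.392 kPa.
Stress increase at mid-clay by the 2:1 spreading method:
Δσ = qBL/((B+z)(L+z)) = 238×1.7×1.7/((1.7+3.7)(1.7+3.7)) = 23.588 kPa
Final effective stress: σ'_f = σ'_0 + Δσ = 47.392 + 23.588 = 70.98 kPa.
Normally consolidated clay, so the full stress increment lies on the virgin compression line:
S_c = C_c·H/(1+e₀)·log₁₀(σ'_f/σ'_0) = 0.26×3.4/(1+1.09)×log₁₀(70.98/47.392)
    = 0.42297 × 0.17543 = 0.0742 m

S_c ≈ 0.0742 m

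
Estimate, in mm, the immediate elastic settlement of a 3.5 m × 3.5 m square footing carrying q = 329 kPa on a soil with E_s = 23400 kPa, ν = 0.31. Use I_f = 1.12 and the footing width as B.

Immediate (elastic) settlement: S_e = q·B·(1−ν²)/E_s · I_f.
S_e = 329 × 3.5 × (1 − 0.31²) / 23400 × 1.12
    = 329 × 3.5 × 0.9039 / 23400 × 1.12
    = 0.04982 m = 49.82 mm

S_e ≈ 49.8 mm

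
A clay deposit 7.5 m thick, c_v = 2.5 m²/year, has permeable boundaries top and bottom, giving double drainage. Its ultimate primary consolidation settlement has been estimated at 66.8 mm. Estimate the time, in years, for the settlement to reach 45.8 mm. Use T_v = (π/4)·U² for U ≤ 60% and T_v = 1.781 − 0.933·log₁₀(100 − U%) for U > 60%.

Drainage path length: H_d = H/2 = 3.75 m (double drainage).
U = S(t)/S_ult = 45.8/66.8 = 0.6856.
U > 60%: T_v = 1.781 − 0.933·log₁₀(100 − 68.563) = 0.38389.
t = T_v·H_d²/c_v = 0.38389×3.75²/2.5 = 2.159 years.

t ≈ 2.16 years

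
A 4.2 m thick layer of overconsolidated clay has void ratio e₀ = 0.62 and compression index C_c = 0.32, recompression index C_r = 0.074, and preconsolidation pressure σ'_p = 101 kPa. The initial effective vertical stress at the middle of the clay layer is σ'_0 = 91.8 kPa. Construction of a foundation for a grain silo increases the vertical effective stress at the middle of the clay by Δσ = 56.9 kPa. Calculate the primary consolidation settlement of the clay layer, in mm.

Final effective stress: σ'_f = 91.8 + 56.9 = 148.7 kPa.
σ'_f = 148.7 > σ'_p = 101 kPa, so the stress path crosses the preconsolidation pressure — recompression up to σ'_p, then virgin compression beyond:
S_c = H/(1+e₀)·[C_r·log₁₀(σ'_p/σ'_0) + C_c·log₁₀(σ'_f/σ'_p)]
    = 4.2/1.62 × [0.074×log₁₀(101/91.8) + 0.32×log₁₀(148.7/101)]
    = 2.5926 × [0.0030694 + 0.053757] = 0.1473 m

S_c ≈ 147 mm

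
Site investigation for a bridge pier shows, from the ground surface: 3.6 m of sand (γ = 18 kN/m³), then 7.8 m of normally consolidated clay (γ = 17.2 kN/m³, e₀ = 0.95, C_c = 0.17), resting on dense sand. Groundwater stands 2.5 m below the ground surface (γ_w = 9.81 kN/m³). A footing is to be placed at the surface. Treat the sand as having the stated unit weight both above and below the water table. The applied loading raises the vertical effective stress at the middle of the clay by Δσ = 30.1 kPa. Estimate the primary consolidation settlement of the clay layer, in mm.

Mid-depth of clay below the ground surface: z = 3.6 + 7.8/2 = 7.5 m.
Total vertical stress at mid-clay: σ_v = 18×3.6 + 17.2×3.9 = 131.88 kPa.
Pore pressure: u = 9.81×(7.5 − 2.5) = 49.05 kPa.
Initial effective stress: σ'_0 = σ_v − u = 131.88 − 49.05 = 82.83 kPa.
Final effective stress: σ'_f = σ'_0 + Δσ = 82.83 + 30.1 = 112.93 kPa.
Normally consolidated clay, so the full stress increment lies on the virgin compression line:
S_c = C_c·H/(1+e₀)·log₁₀(σ'_f/σ'_0) = 0.17×7.8/(1+0.95)×log₁₀(112.93/82.83)
    = 0.68 × 0.13462 = 0.09154 m

S_c ≈ 91.5 mm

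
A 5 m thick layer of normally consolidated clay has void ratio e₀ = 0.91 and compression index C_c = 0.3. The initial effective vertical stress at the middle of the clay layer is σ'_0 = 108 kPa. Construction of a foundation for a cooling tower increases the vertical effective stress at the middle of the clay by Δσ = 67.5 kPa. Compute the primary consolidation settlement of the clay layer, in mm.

S_c ≈ 166 mm

Final effective stress: σ'_f = σ'_0 + Δσ = 108 + 67.5 = 175.5 kPa.
Normally consolidated clay, so the full stress increment lies on the virgin compression line:
S_c = C_c·H/(1+e₀)·log₁₀(σ'_f/σ'_0) = 0.3×5/(1+0.91)×log₁₀(175.5/108)
    = 0.78534 × 0.21085 = 0.1656 m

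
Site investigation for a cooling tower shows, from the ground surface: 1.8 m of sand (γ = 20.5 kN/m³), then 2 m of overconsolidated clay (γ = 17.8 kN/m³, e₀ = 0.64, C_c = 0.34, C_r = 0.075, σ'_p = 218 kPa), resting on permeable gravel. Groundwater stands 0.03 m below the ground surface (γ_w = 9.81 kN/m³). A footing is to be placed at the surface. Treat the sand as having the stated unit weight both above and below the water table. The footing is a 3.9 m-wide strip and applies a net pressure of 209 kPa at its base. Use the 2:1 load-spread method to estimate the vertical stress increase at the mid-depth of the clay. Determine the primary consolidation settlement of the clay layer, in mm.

S_c ≈ 67.1 mm

Mid-depth of clay below the ground surface: z = 1.8 + 2/2 = 2.8 m.
Total vertical stress at mid-clay: σ_v = 20.5×1.8 + 17.8×1 = 54.7 kPa.
Pore pressure: u = 9.81×(2.8 − 0.03) = 27.174 kPa.
Initial effective stress: σ'_0 = σ_v − u = 54.7 − 27.174 = 27.526 kPa.
Stress increase at mid-clay by the 2:1 spreading method:
Δσ = qB/(B+z) = 209×3.9/(3.9+2.8) = 121.66 kPa
Final effective stress: σ'_f = 27.526 + 121.66 = 149.19 kPa.
σ'_f = 149.19 ≤ σ'_p = 218 kPa, so the clay remains overconsolidated and only the recompression index applies:
S_c = C_r·H/(1+e₀)·log₁₀(σ'_f/σ'_0) = 0.075×2/1.64×log₁₀(149.19/27.526)
    = 0.091463 × 0.734 = 0.06713 m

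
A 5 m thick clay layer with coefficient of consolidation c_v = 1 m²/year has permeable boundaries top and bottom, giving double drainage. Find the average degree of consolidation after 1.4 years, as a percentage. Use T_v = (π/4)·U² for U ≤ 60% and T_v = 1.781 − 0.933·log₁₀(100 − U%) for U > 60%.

Drainage path length: H_d = H/2 = 2.5 m (double drainage).
T_v = c_v·t/H_d² = 1×1.4/2.5² = 0.224.
T_v = 0.224 corresponds to the U ≤ 60% branch:
U = √(4T_v/π) = 0.534

U ≈ 53.4 %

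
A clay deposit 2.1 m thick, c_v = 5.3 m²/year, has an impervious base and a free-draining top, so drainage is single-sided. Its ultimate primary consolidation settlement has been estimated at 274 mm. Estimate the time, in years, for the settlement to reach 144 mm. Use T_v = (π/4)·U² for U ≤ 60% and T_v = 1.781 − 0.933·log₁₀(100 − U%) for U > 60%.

t ≈ 0.181 years

Drainage path length: H_d = H = 2.1 m (single drainage).
U = S(t)/S_ult = 144/274 = 0.5255.
U ≤ 60%: T_v = (π/4)·U² = (π/4)×0.52555² = 0.21693.
t = T_v·H_d²/c_v = 0.21693×2.1²/5.3 = 0.1805 years.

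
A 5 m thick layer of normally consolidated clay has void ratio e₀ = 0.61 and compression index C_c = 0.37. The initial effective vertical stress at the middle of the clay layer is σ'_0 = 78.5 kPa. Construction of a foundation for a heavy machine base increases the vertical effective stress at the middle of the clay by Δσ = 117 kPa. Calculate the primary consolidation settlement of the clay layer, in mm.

S_c ≈ 455 mm

Final effective stress: σ'_f = σ'_0 + Δσ = 78.5 + 117 = 195.5 kPa.
Normally consolidated clay, so the full stress increment lies on the virgin compression line:
S_c = C_c·H/(1+e₀)·log₁₀(σ'_f/σ'_0) = 0.37×5/(1+0.61)×log₁₀(195.5/78.5)
    = 1.1491 × 0.39628 = 0.4554 m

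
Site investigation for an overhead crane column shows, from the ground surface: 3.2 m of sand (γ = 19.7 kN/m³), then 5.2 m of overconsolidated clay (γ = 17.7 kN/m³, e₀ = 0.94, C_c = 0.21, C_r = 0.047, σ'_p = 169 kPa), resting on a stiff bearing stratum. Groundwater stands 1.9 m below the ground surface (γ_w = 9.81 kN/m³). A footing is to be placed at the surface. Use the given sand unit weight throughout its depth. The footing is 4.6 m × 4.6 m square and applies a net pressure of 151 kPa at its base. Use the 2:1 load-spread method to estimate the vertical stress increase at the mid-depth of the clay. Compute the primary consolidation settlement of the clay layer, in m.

Mid-depth of clay below the ground surface: z = 3.2 + 5.2/2 = 5.8 m.
Total vertical stress at mid-clay: σ_v = 19.7×3.2 + 17.7×2.6 = 109.06 kPa.
Pore pressure: u = 9.81×(5.8 − 1.9) = 38.259 kPa.
Initial effective stress: σ'_0 = σ_v − u = 109.06 − 38.259 = 70.801 kPa.
Stress increase at mid-clay by the 2:1 spreading method:
Δσ = qBL/((B+z)(L+z)) = 151×4.6×4.6/((4.6+5.8)(4.6+5.8)) = 29.541 kPa
Final effective stress: σ'_f = 70.801 + 29.541 = 100.34 kPa.
σ'_f = 100.34 ≤ σ'_p = 169 kPa, so the clay remains overconsolidated and only the recompression index applies:
S_c = C_r·H/(1+e₀)·log₁₀(σ'_f/σ'_0) = 0.047×5.2/1.94×log₁₀(100.34/70.801)
    = 0.12598 × 0.15143 = 0.01908 m

S_c ≈ 0.0191 m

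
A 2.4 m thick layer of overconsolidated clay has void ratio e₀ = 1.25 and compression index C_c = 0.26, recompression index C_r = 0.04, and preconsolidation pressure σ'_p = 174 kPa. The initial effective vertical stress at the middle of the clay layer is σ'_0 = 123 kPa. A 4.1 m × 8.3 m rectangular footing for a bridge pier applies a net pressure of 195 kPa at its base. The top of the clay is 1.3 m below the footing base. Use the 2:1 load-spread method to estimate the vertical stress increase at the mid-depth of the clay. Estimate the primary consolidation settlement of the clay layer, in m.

Mid-depth of clay below the footing base: z = 1.3 + 2.4/2 = 2.5 m.
Stress increase at mid-clay by the 2:1 spreading method:
Δσ = qBL/((B+z)(L+z)) = 195×4.1×8.3/((4.1+2.5)(8.3+2.5)) = 93.096 kPa
Final effective stress: σ'_f = 123 + 93.096 = 216.1 kPa.
σ'_f = 216.1 > σ'_p = 174 kPa, so the stress path crosses the preconsolidation pressure — recompression up to σ'_p, then virgin compression beyond:
S_c = H/(1+e₀)·[C_r·log₁₀(σ'_p/σ'_0) + C_c·log₁₀(σ'_f/σ'_p)]
    = 2.4/2.25 × [0.04×log₁₀(174/123) + 0.26×log₁₀(216.1/174)]
    = 1.0667 × [0.0060258 + 0.024467] = 0.03253 m

S_c ≈ 0.0325 m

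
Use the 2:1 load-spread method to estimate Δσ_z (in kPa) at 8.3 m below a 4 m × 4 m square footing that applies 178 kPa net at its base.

By the 2:1 method the load spreads at 1 horizontal : 2 vertical, so at depth z the loaded area has grown by z in each plan dimension:
Δσ = qBL/((B+z)(L+z)) = 178×4×4/((4+8.3)(4+8.3)) = 18.825 kPa

Δσ_z ≈ 18.8 kPa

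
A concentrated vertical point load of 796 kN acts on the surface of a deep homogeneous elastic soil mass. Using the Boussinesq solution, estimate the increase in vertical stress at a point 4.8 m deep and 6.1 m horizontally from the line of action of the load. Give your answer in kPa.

Δσ_z ≈ 1.49 kPa

Boussinesq vertical stress below a point load on an elastic half-space:
Δσ_z = 3P/(2πz²) · [1 + (r/z)²]^(−5/2)
r/z = 6.1/4.8 = 1.2708; [1+(r/z)²]^(−5/2) = 0.09043.
Δσ_z = 3×796/(2π×4.8²) × 0.09043 = 16.496 × 0.09043 = 1.492 kPa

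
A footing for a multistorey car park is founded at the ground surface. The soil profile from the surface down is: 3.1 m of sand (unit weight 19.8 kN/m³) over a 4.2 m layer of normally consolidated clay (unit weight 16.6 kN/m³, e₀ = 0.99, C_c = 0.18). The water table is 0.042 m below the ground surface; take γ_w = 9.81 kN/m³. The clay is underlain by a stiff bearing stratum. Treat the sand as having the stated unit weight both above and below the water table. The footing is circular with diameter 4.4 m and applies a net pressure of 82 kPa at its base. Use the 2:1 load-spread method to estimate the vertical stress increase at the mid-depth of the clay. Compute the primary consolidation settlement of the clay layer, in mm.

S_c ≈ 52.8 mm

Mid-depth of clay below the ground surface: z = 3.1 + 4.2/2 = 5.2 m.
Total vertical stress at mid-clay: σ_v = 19.8×3.1 + 16.6×2.1 = 96.24 kPa.
Pore pressure: u = 9.81×(5.2 − 0.042) = 50.6 kPa.
Initial effective stress: σ'_0 = σ_v − u = 96.24 − 50.6 = 45.64 kPa.
Stress increase at mid-clay by the 2:1 spreading method:
Δσ ≈ qD²/(D+z)² = 82×4.4²/(4.4+5.2)² = 17.226 kPa
Final effective stress: σ'_f = σ'_0 + Δσ = 45.64 + 17.226 = 62.866 kPa.
Normally consolidated clay, so the full stress increment lies on the virgin compression line:
S_c = C_c·H/(1+e₀)·log₁₀(σ'_f/σ'_0) = 0.18×4.2/(1+0.99)×log₁₀(62.866/45.64)
    = 0.3799 × 0.13907 = 0.05283 m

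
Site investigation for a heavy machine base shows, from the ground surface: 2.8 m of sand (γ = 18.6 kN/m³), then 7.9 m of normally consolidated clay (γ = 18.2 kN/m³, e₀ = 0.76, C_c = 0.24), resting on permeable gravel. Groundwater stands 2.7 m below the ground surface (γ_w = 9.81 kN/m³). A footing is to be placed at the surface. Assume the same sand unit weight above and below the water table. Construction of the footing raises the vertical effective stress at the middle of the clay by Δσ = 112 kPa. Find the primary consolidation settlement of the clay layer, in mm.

S_c ≈ 396 mm

Mid-depth of clay below the ground surface: z = 2.8 + 7.9/2 = 6.75 m.
Total vertical stress at mid-clay: σ_v = 18.6×2.8 + 18.2×3.95 = 123.97 kPa.
Pore pressure: u = 9.81×(6.75 − 2.7) = 39.73 kPa.
Initial effective stress: σ'_0 = σ_v − u = 123.97 − 39.73 = 84.24 kPa.
Final effective stress: σ'_f = σ'_0 + Δσ = 84.24 + 112 = 196.24 kPa.
Normally consolidated clay, so the full stress increment lies on the virgin compression line:
S_c = C_c·H/(1+e₀)·log₁₀(σ'_f/σ'_0) = 0.24×7.9/(1+0.76)×log₁₀(196.24/84.24)
    = 1.0773 × 0.36727 = 0.3957 m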